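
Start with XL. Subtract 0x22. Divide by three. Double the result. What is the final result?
Convert XL (Roman numeral) → 40 (decimal)
Start: 40
Convert 0x22 (hexadecimal) → 2×16 + 2 = 34 (decimal)
40 - 34 = 6
Convert three (English words) → 3 (decimal)
6 ÷ 3 = 2
2 × 2 = 4
4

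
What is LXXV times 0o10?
Convert LXXV (Roman numeral) → 50 + 10 + 10 + 5 = 75 (decimal)
Convert 0o10 (octal) → 1×8 = 8 (decimal)
Compute 75 × 8 = 600
600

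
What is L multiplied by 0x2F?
Convert L (Roman numeral) → 50 (decimal)
Convert 0x2F (hexadecimal) → 2×16 + 15 = 47 (decimal)
Compute 50 × 47 = 2350
2350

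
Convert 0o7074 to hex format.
Convert 0o7074 (octal) → 7×512 + 7×8 + 4 = 3644 (decimal)
Convert 3644 (decimal) → 3644 = 14×256 + 3×16 + 12 → 0xE3C (hexadecimal)
0xE3C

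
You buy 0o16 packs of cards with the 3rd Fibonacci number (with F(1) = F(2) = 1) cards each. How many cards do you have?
Convert the 3rd Fibonacci number (with F(1) = F(2) = 1) (Fibonacci index) → 1, 1, 2 → 2 (decimal)
Convert 0o16 (octal) → 1×8 + 6 = 14 (decimal)
Compute 2 × 14 = 28
28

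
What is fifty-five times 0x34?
Convert fifty-five (English words) → 55 (decimal)
Convert 0x34 (hexadecimal) → 3×16 + 4 = 52 (decimal)
Compute 55 × 52 = 2860
2860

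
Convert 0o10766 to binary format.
Convert 0o10766 (octal) → 1×4096 + 7×64 + 6×8 + 6 = 4598 (decimal)
Convert 4598 (decimal) → 4598 = 4096 + 256 + 128 + 64 + 32 + 16 + 4 + 2 → 0b1000111110110 (binary)
0b1000111110110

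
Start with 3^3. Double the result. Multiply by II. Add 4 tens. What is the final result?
Convert 3^3 (power) → 27 (decimal)
Start: 27
27 × 2 = 54
Convert II (Roman numeral) → 1 + 1 = 2 (decimal)
54 × 2 = 108
Convert 4 tens (place-value notation) → 4×10 = 40 (decimal)
108 + 40 = 148
148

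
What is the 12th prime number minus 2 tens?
The 12th prime number = 37
Convert 2 tens (place-value notation) → 2×10 = 20 (decimal)
Compute 37 - 20 = 17
17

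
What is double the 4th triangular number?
The 4th triangular number = 4×5/2 = 10
Compute 10 × 2 = 20
20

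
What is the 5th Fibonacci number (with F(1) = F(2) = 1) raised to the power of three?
Convert the 5th Fibonacci number (with F(1) = F(2) = 1) (Fibonacci index) → 1, 1, 2, 3, 5 → 5 (decimal)
Convert three (English words) → 3 (decimal)
Compute 5 ^ 3 = 125
125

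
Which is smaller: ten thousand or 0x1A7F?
Convert ten thousand (English words) → 10×1000 = 10000 (decimal)
Convert 0x1A7F (hexadecimal) → 1×4096 + 10×256 + 7×16 + 15 = 6783 (decimal)
Compare 10000 vs 6783: smaller = 6783
6783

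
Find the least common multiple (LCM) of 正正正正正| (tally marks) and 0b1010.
Convert 正正正正正| (tally marks) → 5 + 5 + 5 + 5 + 5 + 1 = 26 (decimal)
Convert 0b1010 (binary) → 8 + 2 = 10 (decimal)
Compute lcm(26, 10) = 130
130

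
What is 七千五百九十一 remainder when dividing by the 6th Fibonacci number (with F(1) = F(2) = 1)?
Convert 七千五百九十一 (Chinese numeral) → 7×1000 + 5×100 + 9×10 + 1 = 7591 (decimal)
Convert the 6th Fibonacci number (with F(1) = F(2) = 1) (Fibonacci index) → 1, 1, 2, 3, 5, 8 → 8 (decimal)
Compute 7591 mod 8 = 7
7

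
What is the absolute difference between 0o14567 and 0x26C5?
Convert 0o14567 (octal) → 1×4096 + 4×512 + 5×64 + 6×8 + 7 = 6519 (decimal)
Convert 0x26C5 (hexadecimal) → 2×4096 + 6×256 + 12×16 + 5 = 9925 (decimal)
Compute |6519 - 9925| = 3406
3406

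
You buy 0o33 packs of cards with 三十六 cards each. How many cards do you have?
Convert 三十六 (Chinese numeral) → 3×10 + 6 = 36 (decimal)
Convert 0o33 (octal) → 3×8 + 3 = 27 (decimal)
Compute 36 × 27 = 972
972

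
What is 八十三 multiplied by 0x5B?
Convert 八十三 (Chinese numeral) → 8×10 + 3 = 83 (decimal)
Convert 0x5B (hexadecimal) → 5×16 + 11 = 91 (decimal)
Compute 83 × 91 = 7553
7553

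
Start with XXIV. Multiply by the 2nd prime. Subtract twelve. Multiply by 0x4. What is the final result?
Convert XXIV (Roman numeral) → 10 + 10 + 4 = 24 (decimal)
Start: 24
Convert the 2nd prime (prime index) → 3 (decimal)
24 × 3 = 72
Convert twelve (English words) → 12 (decimal)
72 - 12 = 60
Convert 0x4 (hexadecimal) → 4 (decimal)
60 × 4 = 240
240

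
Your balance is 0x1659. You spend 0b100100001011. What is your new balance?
Convert 0x1659 (hexadecimal) → 1×4096 + 6×256 + 5×16 + 9 = 5721 (decimal)
Convert 0b100100001011 (binary) → 2048 + 256 + 8 + 2 + 1 = 2315 (decimal)
Compute 5721 - 2315 = 3406
3406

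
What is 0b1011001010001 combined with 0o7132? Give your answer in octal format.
Convert 0b1011001010001 (binary) → 4096 + 1024 + 512 + 64 + 16 + 1 = 5713 (decimal)
Convert 0o7132 (octal) → 7×512 + 1×64 + 3×8 + 2 = 3674 (decimal)
Compute 5713 + 3674 = 9387
Convert 9387 (decimal) → 9387 = 2×4096 + 2×512 + 2×64 + 5×8 + 3 → 0o22253 (octal)
0o22253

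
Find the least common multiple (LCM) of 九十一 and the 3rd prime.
Convert 九十一 (Chinese numeral) → 9×10 + 1 = 91 (decimal)
Convert the 3rd prime (prime index) → 5 (decimal)
Compute lcm(91, 5) = 455
455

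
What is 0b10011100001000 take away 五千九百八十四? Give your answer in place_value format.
Convert 0b10011100001000 (binary) → 8192 + 1024 + 512 + 256 + 8 = 9992 (decimal)
Convert 五千九百八十四 (Chinese numeral) → 5×1000 + 9×100 + 8×10 + 4 = 5984 (decimal)
Compute 9992 - 5984 = 4008
Convert 4008 (decimal) → 4008 = 4×1000 + 8 → 4 thousands, 8 ones (place-value notation)
4 thousands, 8 ones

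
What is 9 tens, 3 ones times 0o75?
Convert 9 tens, 3 ones (place-value notation) → 9×10 + 3 = 93 (decimal)
Convert 0o75 (octal) → 7×8 + 5 = 61 (decimal)
Compute 93 × 61 = 5673
5673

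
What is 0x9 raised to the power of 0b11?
Convert 0x9 (hexadecimal) → 9 (decimal)
Convert 0b11 (binary) → 2 + 1 = 3 (decimal)
Compute 9 ^ 3 = 729
729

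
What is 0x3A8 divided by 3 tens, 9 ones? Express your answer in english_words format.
Convert 0x3A8 (hexadecimal) → 3×256 + 10×16 + 8 = 936 (decimal)
Convert 3 tens, 9 ones (place-value notation) → 3×10 + 9 = 39 (decimal)
Compute 936 ÷ 39 = 24
Convert 24 (decimal) → twenty-four (English words)
twenty-four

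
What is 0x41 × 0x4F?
Convert 0x41 (hexadecimal) → 4×16 + 1 = 65 (decimal)
Convert 0x4F (hexadecimal) → 4×16 + 15 = 79 (decimal)
Compute 65 × 79 = 5135
5135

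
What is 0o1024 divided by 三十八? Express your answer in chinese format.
Convert 0o1024 (octal) → 1×512 + 2×8 + 4 = 532 (decimal)
Convert 三十八 (Chinese numeral) → 3×10 + 8 = 38 (decimal)
Compute 532 ÷ 38 = 14
Convert 14 (decimal) → 14 = 1×10 + 4 → 十四 (Chinese numeral)
十四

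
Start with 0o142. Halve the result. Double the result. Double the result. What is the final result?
Convert 0o142 (octal) → 1×64 + 4×8 + 2 = 98 (decimal)
Start: 98
98 ÷ 2 = 49
49 × 2 = 98
98 × 2 = 196
196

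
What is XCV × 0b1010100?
Convert XCV (Roman numeral) → 90 + 5 = 95 (decimal)
Convert 0b1010100 (binary) → 64 + 16 + 4 = 84 (decimal)
Compute 95 × 84 = 7980
7980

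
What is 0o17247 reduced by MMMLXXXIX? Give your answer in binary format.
Convert 0o17247 (octal) → 1×4096 + 7×512 + 2×64 + 4×8 + 7 = 7847 (decimal)
Convert MMMLXXXIX (Roman numeral) → 1000 + 1000 + 1000 + 50 + 10 + 10 + 10 + 9 = 3089 (decimal)
Compute 7847 - 3089 = 4758
Convert 4758 (decimal) → 4758 = 4096 + 512 + 128 + 16 + 4 + 2 → 0b1001010010110 (binary)
0b1001010010110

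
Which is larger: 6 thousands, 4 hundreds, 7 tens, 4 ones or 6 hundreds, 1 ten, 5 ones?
Convert 6 thousands, 4 hundreds, 7 tens, 4 ones (place-value notation) → 6×1000 + 4×100 + 7×10 + 4 = 6474 (decimal)
Convert 6 hundreds, 1 ten, 5 ones (place-value notation) → 6×100 + 1×10 + 5 = 615 (decimal)
Compare 6474 vs 615: larger = 6474
6474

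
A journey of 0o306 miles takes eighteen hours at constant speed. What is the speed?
Convert 0o306 (octal) → 3×64 + 6 = 198 (decimal)
Convert eighteen (English words) → 18 (decimal)
Compute 198 ÷ 18 = 11
11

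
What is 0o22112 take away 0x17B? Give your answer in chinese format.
Convert 0o22112 (octal) → 2×4096 + 2×512 + 1×64 + 1×8 + 2 = 9290 (decimal)
Convert 0x17B (hexadecimal) → 1×256 + 7×16 + 11 = 379 (decimal)
Compute 9290 - 379 = 8911
Convert 8911 (decimal) → 8911 = 8×1000 + 9×100 + 1×10 + 1 → 八千九百一十一 (Chinese numeral)
八千九百一十一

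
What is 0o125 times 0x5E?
Convert 0o125 (octal) → 1×64 + 2×8 + 5 = 85 (decimal)
Convert 0x5E (hexadecimal) → 5×16 + 14 = 94 (decimal)
Compute 85 × 94 = 7990
7990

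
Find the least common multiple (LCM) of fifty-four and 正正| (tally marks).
Convert fifty-four (English words) → 54 (decimal)
Convert 正正| (tally marks) → 5 + 5 + 1 = 11 (decimal)
Compute lcm(54, 11) = 594
594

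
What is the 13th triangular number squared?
The 13th triangular number = 13×14/2 = 91
Compute 91² = 91 × 91 = 8281
8281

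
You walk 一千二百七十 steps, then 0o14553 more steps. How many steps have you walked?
Convert 一千二百七十 (Chinese numeral) → 1×1000 + 2×100 + 7×10 = 1270 (decimal)
Convert 0o14553 (octal) → 1×4096 + 4×512 + 5×64 + 5×8 + 3 = 6507 (decimal)
Compute 1270 + 6507 = 7777
7777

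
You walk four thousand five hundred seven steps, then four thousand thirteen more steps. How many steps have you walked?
Convert four thousand five hundred seven (English words) → 4×1000 + 5×100 + 7 = 4507 (decimal)
Convert four thousand thirteen (English words) → 4×1000 + 13 = 4013 (decimal)
Compute 4507 + 4013 = 8520
8520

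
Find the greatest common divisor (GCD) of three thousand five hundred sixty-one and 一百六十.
Convert three thousand five hundred sixty-one (English words) → 3×1000 + 5×100 + 61 = 3561 (decimal)
Convert 一百六十 (Chinese numeral) → 1×100 + 6×10 = 160 (decimal)
Compute gcd(3561, 160) = 1
1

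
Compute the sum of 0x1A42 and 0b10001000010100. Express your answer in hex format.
Convert 0x1A42 (hexadecimal) → 1×4096 + 10×256 + 4×16 + 2 = 6722 (decimal)
Convert 0b10001000010100 (binary) → 8192 + 512 + 16 + 4 = 8724 (decimal)
Compute 6722 + 8724 = 15446
Convert 15446 (decimal) → 15446 = 3×4096 + 12×256 + 5×16 + 6 → 0x3C56 (hexadecimal)
0x3C56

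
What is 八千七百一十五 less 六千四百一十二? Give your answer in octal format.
Convert 八千七百一十五 (Chinese numeral) → 8×1000 + 7×100 + 1×10 + 5 = 8715 (decimal)
Convert 六千四百一十二 (Chinese numeral) → 6×1000 + 4×100 + 1×10 + 2 = 6412 (decimal)
Compute 8715 - 6412 = 2303
Convert 2303 (decimal) → 2303 = 4×512 + 3×64 + 7×8 + 7 → 0o4377 (octal)
0o4377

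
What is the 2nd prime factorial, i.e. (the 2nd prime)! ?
Convert the 2nd prime (prime index) → 3 (decimal)
Compute 3! = 6
6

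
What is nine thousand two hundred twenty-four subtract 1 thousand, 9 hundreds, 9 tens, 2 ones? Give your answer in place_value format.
Convert nine thousand two hundred twenty-four (English words) → 9×1000 + 2×100 + 24 = 9224 (decimal)
Convert 1 thousand, 9 hundreds, 9 tens, 2 ones (place-value notation) → 1×1000 + 9×100 + 9×10 + 2 = 1992 (decimal)
Compute 9224 - 1992 = 7232
Convert 7232 (decimal) → 7232 = 7×1000 + 2×100 + 3×10 + 2 → 7 thousands, 2 hundreds, 3 tens, 2 ones (place-value notation)
7 thousands, 2 hundreds, 3 tens, 2 ones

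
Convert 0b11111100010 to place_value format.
Convert 0b11111100010 (binary) → 1024 + 512 + 256 + 128 + 64 + 32 + 2 = 2018 (decimal)
Convert 2018 (decimal) → 2018 = 2×1000 + 1×10 + 8 → 2 thousands, 1 ten, 8 ones (place-value notation)
2 thousands, 1 ten, 8 ones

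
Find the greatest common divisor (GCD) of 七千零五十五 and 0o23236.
Convert 七千零五十五 (Chinese numeral) → 7×1000 + 5×10 + 5 = 7055 (decimal)
Convert 0o23236 (octal) → 2×4096 + 3×512 + 2×64 + 3×8 + 6 = 9886 (decimal)
Compute gcd(7055, 9886) = 1
1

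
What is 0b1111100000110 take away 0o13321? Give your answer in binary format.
Convert 0b1111100000110 (binary) → 4096 + 2048 + 1024 + 512 + 256 + 4 + 2 = 7942 (decimal)
Convert 0o13321 (octal) → 1×4096 + 3×512 + 3×64 + 2×8 + 1 = 5841 (decimal)
Compute 7942 - 5841 = 2101
Convert 2101 (decimal) → 2101 = 2048 + 32 + 16 + 4 + 1 → 0b100000110101 (binary)
0b100000110101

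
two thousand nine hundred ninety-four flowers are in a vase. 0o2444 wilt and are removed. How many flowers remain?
Convert two thousand nine hundred ninety-four (English words) → 2×1000 + 9×100 + 94 = 2994 (decimal)
Convert 0o2444 (octal) → 2×512 + 4×64 + 4×8 + 4 = 1316 (decimal)
Compute 2994 - 1316 = 1678
1678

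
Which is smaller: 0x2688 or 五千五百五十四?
Convert 0x2688 (hexadecimal) → 2×4096 + 6×256 + 8×16 + 8 = 9864 (decimal)
Convert 五千五百五十四 (Chinese numeral) → 5×1000 + 5×100 + 5×10 + 4 = 5554 (decimal)
Compare 9864 vs 5554: smaller = 5554
5554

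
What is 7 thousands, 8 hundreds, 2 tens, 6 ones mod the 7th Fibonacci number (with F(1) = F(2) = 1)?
Convert 7 thousands, 8 hundreds, 2 tens, 6 ones (place-value notation) → 7×1000 + 8×100 + 2×10 + 6 = 7826 (decimal)
Convert the 7th Fibonacci number (with F(1) = F(2) = 1) (Fibonacci index) → 1, 1, 2, 3, 5, 8, 13 → 13 (decimal)
Compute 7826 mod 13 = 0
0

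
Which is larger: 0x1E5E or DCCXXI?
Convert 0x1E5E (hexadecimal) → 1×4096 + 14×256 + 5×16 + 14 = 7774 (decimal)
Convert DCCXXI (Roman numeral) → 500 + 100 + 100 + 10 + 10 + 1 = 721 (decimal)
Compare 7774 vs 721: larger = 7774
7774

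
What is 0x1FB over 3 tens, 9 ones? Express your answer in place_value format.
Convert 0x1FB (hexadecimal) → 1×256 + 15×16 + 11 = 507 (decimal)
Convert 3 tens, 9 ones (place-value notation) → 3×10 + 9 = 39 (decimal)
Compute 507 ÷ 39 = 13
Convert 13 (decimal) → 13 = 1×10 + 3 → 1 ten, 3 ones (place-value notation)
1 ten, 3 ones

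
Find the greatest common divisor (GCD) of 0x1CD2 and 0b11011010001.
Convert 0x1CD2 (hexadecimal) → 1×4096 + 12×256 + 13×16 + 2 = 7378 (decimal)
Convert 0b11011010001 (binary) → 1024 + 512 + 128 + 64 + 16 + 1 = 1745 (decimal)
Compute gcd(7378, 1745) = 1
1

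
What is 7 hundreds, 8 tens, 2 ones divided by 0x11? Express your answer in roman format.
Convert 7 hundreds, 8 tens, 2 ones (place-value notation) → 7×100 + 8×10 + 2 = 782 (decimal)
Convert 0x11 (hexadecimal) → 1×16 + 1 = 17 (decimal)
Compute 782 ÷ 17 = 46
Convert 46 (decimal) → 46 = 40 + 5 + 1 → XLVI (Roman numeral)
XLVI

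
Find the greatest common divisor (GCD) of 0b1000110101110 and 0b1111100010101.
Convert 0b1000110101110 (binary) → 4096 + 256 + 128 + 32 + 8 + 4 + 2 = 4526 (decimal)
Convert 0b1111100010101 (binary) → 4096 + 2048 + 1024 + 512 + 256 + 16 + 4 + 1 = 7957 (decimal)
Compute gcd(4526, 7957) = 73
73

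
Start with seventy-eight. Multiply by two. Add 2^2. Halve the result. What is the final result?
Convert seventy-eight (English words) → 78 (decimal)
Start: 78
Convert two (English words) → 2 (decimal)
78 × 2 = 156
Convert 2^2 (power) → 4 (decimal)
156 + 4 = 160
160 ÷ 2 = 80
80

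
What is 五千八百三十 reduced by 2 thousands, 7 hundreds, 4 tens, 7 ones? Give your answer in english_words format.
Convert 五千八百三十 (Chinese numeral) → 5×1000 + 8×100 + 3×10 = 5830 (decimal)
Convert 2 thousands, 7 hundreds, 4 tens, 7 ones (place-value notation) → 2×1000 + 7×100 + 4×10 + 7 = 2747 (decimal)
Compute 5830 - 2747 = 3083
Convert 3083 (decimal) → 3083 = 3×1000 + 83 → three thousand eighty-three (English words)
three thousand eighty-three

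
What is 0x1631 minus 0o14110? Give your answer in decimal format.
Convert 0x1631 (hexadecimal) → 1×4096 + 6×256 + 3×16 + 1 = 5681 (decimal)
Convert 0o14110 (octal) → 1×4096 + 4×512 + 1×64 + 1×8 = 6216 (decimal)
Compute 5681 - 6216 = -535
-535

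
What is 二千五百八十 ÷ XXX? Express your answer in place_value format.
Convert 二千五百八十 (Chinese numeral) → 2×1000 + 5×100 + 8×10 = 2580 (decimal)
Convert XXX (Roman numeral) → 10 + 10 + 10 = 30 (decimal)
Compute 2580 ÷ 30 = 86
Convert 86 (decimal) → 86 = 8×10 + 6 → 8 tens, 6 ones (place-value notation)
8 tens, 6 ones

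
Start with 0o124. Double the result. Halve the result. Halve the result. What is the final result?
Convert 0o124 (octal) → 1×64 + 2×8 + 4 = 84 (decimal)
Start: 84
84 × 2 = 168
168 ÷ 2 = 84
84 ÷ 2 = 42
42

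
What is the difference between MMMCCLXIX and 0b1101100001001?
Convert MMMCCLXIX (Roman numeral) → 1000 + 1000 + 1000 + 100 + 100 + 50 + 10 + 9 = 3269 (decimal)
Convert 0b1101100001001 (binary) → 4096 + 2048 + 512 + 256 + 8 + 1 = 6921 (decimal)
Difference: |3269 - 6921| = 3652
3652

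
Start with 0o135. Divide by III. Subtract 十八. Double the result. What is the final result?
Convert 0o135 (octal) → 1×64 + 3×8 + 5 = 93 (decimal)
Start: 93
Convert III (Roman numeral) → 1 + 1 + 1 = 3 (decimal)
93 ÷ 3 = 31
Convert 十八 (Chinese numeral) → 1×10 + 8 = 18 (decimal)
31 - 18 = 13
13 × 2 = 26
26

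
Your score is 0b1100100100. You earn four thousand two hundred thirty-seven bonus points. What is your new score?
Convert 0b1100100100 (binary) → 512 + 256 + 32 + 4 = 804 (decimal)
Convert four thousand two hundred thirty-seven (English words) → 4×1000 + 2×100 + 37 = 4237 (decimal)
Compute 804 + 4237 = 5041
5041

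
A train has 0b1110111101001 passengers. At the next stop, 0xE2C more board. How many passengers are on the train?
Convert 0b1110111101001 (binary) → 4096 + 2048 + 1024 + 256 + 128 + 64 + 32 + 8 + 1 = 7657 (decimal)
Convert 0xE2C (hexadecimal) → 14×256 + 2×16 + 12 = 3628 (decimal)
Compute 7657 + 3628 = 11285
11285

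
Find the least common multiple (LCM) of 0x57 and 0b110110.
Convert 0x57 (hexadecimal) → 5×16 + 7 = 87 (decimal)
Convert 0b110110 (binary) → 32 + 16 + 4 + 2 = 54 (decimal)
Compute lcm(87, 54) = 1566
1566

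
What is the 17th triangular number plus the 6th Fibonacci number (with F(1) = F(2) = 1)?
The 17th triangular number = 17×18/2 = 153
Convert the 6th Fibonacci number (with F(1) = F(2) = 1) (Fibonacci index) → 1, 1, 2, 3, 5, 8 → 8 (decimal)
Compute 153 + 8 = 161
161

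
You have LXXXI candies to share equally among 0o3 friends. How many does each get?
Convert LXXXI (Roman numeral) → 50 + 10 + 10 + 10 + 1 = 81 (decimal)
Convert 0o3 (octal) → 3 (decimal)
Compute 81 ÷ 3 = 27
27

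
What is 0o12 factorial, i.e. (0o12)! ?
Convert 0o12 (octal) → 1×8 + 2 = 10 (decimal)
Compute 10! = 3628800
3628800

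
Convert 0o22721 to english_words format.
Convert 0o22721 (octal) → 2×4096 + 2×512 + 7×64 + 2×8 + 1 = 9681 (decimal)
Convert 9681 (decimal) → 9681 = 9×1000 + 6×100 + 81 → nine thousand six hundred eighty-one (English words)
nine thousand six hundred eighty-one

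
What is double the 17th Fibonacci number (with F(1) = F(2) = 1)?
The 17th Fibonacci number (with F(1) = F(2) = 1) = 1597
Compute 1597 × 2 = 3194
3194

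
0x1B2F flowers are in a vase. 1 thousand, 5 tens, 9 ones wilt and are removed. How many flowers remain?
Convert 0x1B2F (hexadecimal) → 1×4096 + 11×256 + 2×16 + 15 = 6959 (decimal)
Convert 1 thousand, 5 tens, 9 ones (place-value notation) → 1×1000 + 5×10 + 9 = 1059 (decimal)
Compute 6959 - 1059 = 5900
5900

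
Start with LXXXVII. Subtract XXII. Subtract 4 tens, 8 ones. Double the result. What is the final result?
Convert LXXXVII (Roman numeral) → 50 + 10 + 10 + 10 + 5 + 1 + 1 = 87 (decimal)
Start: 87
Convert XXII (Roman numeral) → 10 + 10 + 1 + 1 = 22 (decimal)
87 - 22 = 65
Convert 4 tens, 8 ones (place-value notation) → 4×10 + 8 = 48 (decimal)
65 - 48 = 17
17 × 2 = 34
34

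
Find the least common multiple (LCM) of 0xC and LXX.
Convert 0xC (hexadecimal) → 12 (decimal)
Convert LXX (Roman numeral) → 50 + 10 + 10 = 70 (decimal)
Compute lcm(12, 70) = 420
420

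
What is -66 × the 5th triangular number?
Convert the 5th triangular number (triangular index) → 5×6/2 = 15 (decimal)
Compute -66 × 15 = -990
-990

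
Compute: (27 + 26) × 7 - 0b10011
Convert 0b10011 (binary) → 16 + 2 + 1 = 19 (decimal)
Expression in decimal: (27 + 26) × 7 - 19
Parentheses first: 27 + 26 = 53
Multiply: 53 × 7 = 371
Subtract: 371 - 19 = 352
352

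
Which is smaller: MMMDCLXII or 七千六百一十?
Convert MMMDCLXII (Roman numeral) → 1000 + 1000 + 1000 + 500 + 100 + 50 + 10 + 1 + 1 = 3662 (decimal)
Convert 七千六百一十 (Chinese numeral) → 7×1000 + 6×100 + 1×10 = 7610 (decimal)
Compare 3662 vs 7610: smaller = 3662
3662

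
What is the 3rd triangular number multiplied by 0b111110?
Convert the 3rd triangular number (triangular index) → 3×4/2 = 6 (decimal)
Convert 0b111110 (binary) → 32 + 16 + 8 + 4 + 2 = 62 (decimal)
Compute 6 × 62 = 372
372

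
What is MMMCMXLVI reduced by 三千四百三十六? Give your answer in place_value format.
Convert MMMCMXLVI (Roman numeral) → 1000 + 1000 + 1000 + 900 + 40 + 5 + 1 = 3946 (decimal)
Convert 三千四百三十六 (Chinese numeral) → 3×1000 + 4×100 + 3×10 + 6 = 3436 (decimal)
Compute 3946 - 3436 = 510
Convert 510 (decimal) → 510 = 5×100 + 1×10 → 5 hundreds, 1 ten (place-value notation)
5 hundreds, 1 ten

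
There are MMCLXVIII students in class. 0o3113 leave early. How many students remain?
Convert MMCLXVIII (Roman numeral) → 1000 + 1000 + 100 + 50 + 10 + 5 + 1 + 1 + 1 = 2168 (decimal)
Convert 0o3113 (octal) → 3×512 + 1×64 + 1×8 + 3 = 1611 (decimal)
Compute 2168 - 1611 = 557
557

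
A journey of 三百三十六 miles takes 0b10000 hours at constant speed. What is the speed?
Convert 三百三十六 (Chinese numeral) → 3×100 + 3×10 + 6 = 336 (decimal)
Convert 0b10000 (binary) → 16 (decimal)
Compute 336 ÷ 16 = 21
21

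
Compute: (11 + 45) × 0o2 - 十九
Convert 0o2 (octal) → 2 (decimal)
Convert 十九 (Chinese numeral) → 1×10 + 9 = 19 (decimal)
Expression in decimal: (11 + 45) × 2 - 19
Parentheses first: 11 + 45 = 56
Multiply: 56 × 2 = 112
Subtract: 112 - 19 = 93
93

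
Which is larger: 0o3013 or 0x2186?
Convert 0o3013 (octal) → 3×512 + 1×8 + 3 = 1547 (decimal)
Convert 0x2186 (hexadecimal) → 2×4096 + 1×256 + 8×16 + 6 = 8582 (decimal)
Compare 1547 vs 8582: larger = 8582
8582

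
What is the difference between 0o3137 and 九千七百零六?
Convert 0o3137 (octal) → 3×512 + 1×64 + 3×8 + 7 = 1631 (decimal)
Convert 九千七百零六 (Chinese numeral) → 9×1000 + 7×100 + 6 = 9706 (decimal)
Difference: |1631 - 9706| = 8075
8075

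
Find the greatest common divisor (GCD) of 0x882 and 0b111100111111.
Convert 0x882 (hexadecimal) → 8×256 + 8×16 + 2 = 2178 (decimal)
Convert 0b111100111111 (binary) → 2048 + 1024 + 512 + 256 + 32 + 16 + 8 + 4 + 2 + 1 = 3903 (decimal)
Compute gcd(2178, 3903) = 3
3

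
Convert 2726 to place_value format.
Convert 2726 (decimal) → 2726 = 2×1000 + 7×100 + 2×10 + 6 → 2 thousands, 7 hundreds, 2 tens, 6 ones (place-value notation)
2 thousands, 7 hundreds, 2 tens, 6 ones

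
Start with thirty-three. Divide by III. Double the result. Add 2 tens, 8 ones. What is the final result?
Convert thirty-three (English words) → 33 (decimal)
Start: 33
Convert III (Roman numeral) → 1 + 1 + 1 = 3 (decimal)
33 ÷ 3 = 11
11 × 2 = 22
Convert 2 tens, 8 ones (place-value notation) → 2×10 + 8 = 28 (decimal)
22 + 28 = 50
50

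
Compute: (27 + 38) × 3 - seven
Convert seven (English words) → 7 (decimal)
Expression in decimal: (27 + 38) × 3 - 7
Parentheses first: 27 + 38 = 65
Multiply: 65 × 3 = 195
Subtract: 195 - 7 = 188
188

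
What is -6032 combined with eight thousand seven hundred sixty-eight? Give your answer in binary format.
Convert eight thousand seven hundred sixty-eight (English words) → 8×1000 + 7×100 + 68 = 8768 (decimal)
Compute -6032 + 8768 = 2736
Convert 2736 (decimal) → 2736 = 2048 + 512 + 128 + 32 + 16 → 0b101010110000 (binary)
0b101010110000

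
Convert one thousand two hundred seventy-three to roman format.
Convert one thousand two hundred seventy-three (English words) → 1×1000 + 2×100 + 73 = 1273 (decimal)
Convert 1273 (decimal) → 1273 = 1000 + 100 + 100 + 50 + 10 + 10 + 1 + 1 + 1 → MCCLXXIII (Roman numeral)
MCCLXXIII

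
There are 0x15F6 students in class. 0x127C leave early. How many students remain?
Convert 0x15F6 (hexadecimal) → 1×4096 + 5×256 + 15×16 + 6 = 5622 (decimal)
Convert 0x127C (hexadecimal) → 1×4096 + 2×256 + 7×16 + 12 = 4732 (decimal)
Compute 5622 - 4732 = 890
890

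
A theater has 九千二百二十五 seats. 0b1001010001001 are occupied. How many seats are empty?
Convert 九千二百二十五 (Chinese numeral) → 9×1000 + 2×100 + 2×10 + 5 = 9225 (decimal)
Convert 0b1001010001001 (binary) → 4096 + 512 + 128 + 8 + 1 = 4745 (decimal)
Compute 9225 - 4745 = 4480
4480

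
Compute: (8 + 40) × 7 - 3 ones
Convert 3 ones (place-value notation) → 3 (decimal)
Expression in decimal: (8 + 40) × 7 - 3
Parentheses first: 8 + 40 = 48
Multiply: 48 × 7 = 336
Subtract: 336 - 3 = 333
333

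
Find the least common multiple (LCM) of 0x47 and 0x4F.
Convert 0x47 (hexadecimal) → 4×16 + 7 = 71 (decimal)
Convert 0x4F (hexadecimal) → 4×16 + 15 = 79 (decimal)
Compute lcm(71, 79) = 5609
5609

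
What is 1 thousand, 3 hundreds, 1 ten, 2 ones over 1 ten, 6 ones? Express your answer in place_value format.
Convert 1 thousand, 3 hundreds, 1 ten, 2 ones (place-value notation) → 1×1000 + 3×100 + 1×10 + 2 = 1312 (decimal)
Convert 1 ten, 6 ones (place-value notation) → 1×10 + 6 = 16 (decimal)
Compute 1312 ÷ 16 = 82
Convert 82 (decimal) → 82 = 8×10 + 2 → 8 tens, 2 ones (place-value notation)
8 tens, 2 ones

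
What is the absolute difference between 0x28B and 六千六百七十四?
Convert 0x28B (hexadecimal) → 2×256 + 8×16 + 11 = 651 (decimal)
Convert 六千六百七十四 (Chinese numeral) → 6×1000 + 6×100 + 7×10 + 4 = 6674 (decimal)
Compute |651 - 6674| = 6023
6023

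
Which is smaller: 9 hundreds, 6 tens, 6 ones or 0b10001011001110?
Convert 9 hundreds, 6 tens, 6 ones (place-value notation) → 9×100 + 6×10 + 6 = 966 (decimal)
Convert 0b10001011001110 (binary) → 8192 + 512 + 128 + 64 + 8 + 4 + 2 = 8910 (decimal)
Compare 966 vs 8910: smaller = 966
966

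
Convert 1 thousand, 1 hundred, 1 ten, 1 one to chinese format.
Convert 1 thousand, 1 hundred, 1 ten, 1 one (place-value notation) → 1×1000 + 1×100 + 1×10 + 1 = 1111 (decimal)
Convert 1111 (decimal) → 1111 = 1×1000 + 1×100 + 1×10 + 1 → 一千一百一十一 (Chinese numeral)
一千一百一十一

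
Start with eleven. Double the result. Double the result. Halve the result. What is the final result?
Convert eleven (English words) → 11 (decimal)
Start: 11
11 × 2 = 22
22 × 2 = 44
44 ÷ 2 = 22
22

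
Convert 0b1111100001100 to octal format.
Convert 0b1111100001100 (binary) → 4096 + 2048 + 1024 + 512 + 256 + 8 + 4 = 7948 (decimal)
Convert 7948 (decimal) → 7948 = 1×4096 + 7×512 + 4×64 + 1×8 + 4 → 0o17414 (octal)
0o17414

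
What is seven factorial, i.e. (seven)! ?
Convert seven (English words) → 7 (decimal)
Compute 7! = 5040
5040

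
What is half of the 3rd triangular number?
The 3rd triangular number = 3×4/2 = 6
Compute 6 ÷ 2 = 3
3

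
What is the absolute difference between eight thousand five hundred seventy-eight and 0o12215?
Convert eight thousand five hundred seventy-eight (English words) → 8×1000 + 5×100 + 78 = 8578 (decimal)
Convert 0o12215 (octal) → 1×4096 + 2×512 + 2×64 + 1×8 + 5 = 5261 (decimal)
Compute |8578 - 5261| = 3317
3317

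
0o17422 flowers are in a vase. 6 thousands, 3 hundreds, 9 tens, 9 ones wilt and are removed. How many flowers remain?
Convert 0o17422 (octal) → 1×4096 + 7×512 + 4×64 + 2×8 + 2 = 7954 (decimal)
Convert 6 thousands, 3 hundreds, 9 tens, 9 ones (place-value notation) → 6×1000 + 3×100 + 9×10 + 9 = 6399 (decimal)
Compute 7954 - 6399 = 1555
1555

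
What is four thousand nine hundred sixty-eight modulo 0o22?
Convert four thousand nine hundred sixty-eight (English words) → 4×1000 + 9×100 + 68 = 4968 (decimal)
Convert 0o22 (octal) → 2×8 + 2 = 18 (decimal)
Compute 4968 mod 18 = 0
0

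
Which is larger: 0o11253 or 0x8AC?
Convert 0o11253 (octal) → 1×4096 + 1×512 + 2×64 + 5×8 + 3 = 4779 (decimal)
Convert 0x8AC (hexadecimal) → 8×256 + 10×16 + 12 = 2220 (decimal)
Compare 4779 vs 2220: larger = 4779
4779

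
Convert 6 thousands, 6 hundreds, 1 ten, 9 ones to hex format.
Convert 6 thousands, 6 hundreds, 1 ten, 9 ones (place-value notation) → 6×1000 + 6×100 + 1×10 + 9 = 6619 (decimal)
Convert 6619 (decimal) → 6619 = 1×4096 + 9×256 + 13×16 + 11 → 0x19DB (hexadecimal)
0x19DB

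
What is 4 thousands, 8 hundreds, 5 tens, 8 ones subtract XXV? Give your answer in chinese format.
Convert 4 thousands, 8 hundreds, 5 tens, 8 ones (place-value notation) → 4×1000 + 8×100 + 5×10 + 8 = 4858 (decimal)
Convert XXV (Roman numeral) → 10 + 10 + 5 = 25 (decimal)
Compute 4858 - 25 = 4833
Convert 4833 (decimal) → 4833 = 4×1000 + 8×100 + 3×10 + 3 → 四千八百三十三 (Chinese numeral)
四千八百三十三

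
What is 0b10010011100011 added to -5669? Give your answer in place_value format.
Convert 0b10010011100011 (binary) → 8192 + 1024 + 128 + 64 + 32 + 2 + 1 = 9443 (decimal)
Compute 9443 + -5669 = 3774
Convert 3774 (decimal) → 3774 = 3×1000 + 7×100 + 7×10 + 4 → 3 thousands, 7 hundreds, 7 tens, 4 ones (place-value notation)
3 thousands, 7 hundreds, 7 tens, 4 ones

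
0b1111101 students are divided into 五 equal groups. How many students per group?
Convert 0b1111101 (binary) → 64 + 32 + 16 + 8 + 4 + 1 = 125 (decimal)
Convert 五 (Chinese numeral) → 5 (decimal)
Compute 125 ÷ 5 = 25
25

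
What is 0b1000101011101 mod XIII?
Convert 0b1000101011101 (binary) → 4096 + 256 + 64 + 16 + 8 + 4 + 1 = 4445 (decimal)
Convert XIII (Roman numeral) → 10 + 1 + 1 + 1 = 13 (decimal)
Compute 4445 mod 13 = 12
12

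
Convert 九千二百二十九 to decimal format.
Convert 九千二百二十九 (Chinese numeral) → 9×1000 + 2×100 + 2×10 + 9 = 9229 (decimal)
9229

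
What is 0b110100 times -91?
Convert 0b110100 (binary) → 32 + 16 + 4 = 52 (decimal)
Compute 52 × -91 = -4732
-4732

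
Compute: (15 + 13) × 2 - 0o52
Convert 0o52 (octal) → 5×8 + 2 = 42 (decimal)
Expression in decimal: (15 + 13) × 2 - 42
Parentheses first: 15 + 13 = 28
Multiply: 28 × 2 = 56
Subtract: 56 - 42 = 14
14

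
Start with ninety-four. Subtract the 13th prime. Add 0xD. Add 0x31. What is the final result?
Convert ninety-four (English words) → 94 (decimal)
Start: 94
Convert the 13th prime (prime index) → 41 (decimal)
94 - 41 = 53
Convert 0xD (hexadecimal) → 13 (decimal)
53 + 13 = 66
Convert 0x31 (hexadecimal) → 3×16 + 1 = 49 (decimal)
66 + 49 = 115
115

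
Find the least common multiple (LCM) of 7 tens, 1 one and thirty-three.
Convert 7 tens, 1 one (place-value notation) → 7×10 + 1 = 71 (decimal)
Convert thirty-three (English words) → 33 (decimal)
Compute lcm(71, 33) = 2343
2343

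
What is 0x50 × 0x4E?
Convert 0x50 (hexadecimal) → 5×16 = 80 (decimal)
Convert 0x4E (hexadecimal) → 4×16 + 14 = 78 (decimal)
Compute 80 × 78 = 6240
6240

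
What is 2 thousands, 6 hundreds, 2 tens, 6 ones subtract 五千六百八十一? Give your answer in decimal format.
Convert 2 thousands, 6 hundreds, 2 tens, 6 ones (place-value notation) → 2×1000 + 6×100 + 2×10 + 6 = 2626 (decimal)
Convert 五千六百八十一 (Chinese numeral) → 5×1000 + 6×100 + 8×10 + 1 = 5681 (decimal)
Compute 2626 - 5681 = -3055
-3055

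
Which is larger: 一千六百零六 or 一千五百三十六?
Convert 一千六百零六 (Chinese numeral) → 1×1000 + 6×100 + 6 = 1606 (decimal)
Convert 一千五百三十六 (Chinese numeral) → 1×1000 + 5×100 + 3×10 + 6 = 1536 (decimal)
Compare 1606 vs 1536: larger = 1606
1606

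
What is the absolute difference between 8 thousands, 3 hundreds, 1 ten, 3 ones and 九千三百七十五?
Convert 8 thousands, 3 hundreds, 1 ten, 3 ones (place-value notation) → 8×1000 + 3×100 + 1×10 + 3 = 8313 (decimal)
Convert 九千三百七十五 (Chinese numeral) → 9×1000 + 3×100 + 7×10 + 5 = 9375 (decimal)
Compute |8313 - 9375| = 1062
1062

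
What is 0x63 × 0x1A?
Convert 0x63 (hexadecimal) → 6×16 + 3 = 99 (decimal)
Convert 0x1A (hexadecimal) → 1×16 + 10 = 26 (decimal)
Compute 99 × 26 = 2574
2574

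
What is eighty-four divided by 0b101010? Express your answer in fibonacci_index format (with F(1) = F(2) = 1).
Convert eighty-four (English words) → 84 (decimal)
Convert 0b101010 (binary) → 32 + 8 + 2 = 42 (decimal)
Compute 84 ÷ 42 = 2
Convert 2 (decimal) → 1, 1, 2 → the 3rd Fibonacci number (Fibonacci index)
the 3rd Fibonacci number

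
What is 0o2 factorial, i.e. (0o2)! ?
Convert 0o2 (octal) → 2 (decimal)
Compute 2! = 2
2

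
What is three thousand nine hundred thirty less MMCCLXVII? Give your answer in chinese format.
Convert three thousand nine hundred thirty (English words) → 3×1000 + 9×100 + 30 = 3930 (decimal)
Convert MMCCLXVII (Roman numeral) → 1000 + 1000 + 100 + 100 + 50 + 10 + 5 + 1 + 1 = 2267 (decimal)
Compute 3930 - 2267 = 1663
Convert 1663 (decimal) → 1663 = 1×1000 + 6×100 + 6×10 + 3 → 一千六百六十三 (Chinese numeral)
一千六百六十三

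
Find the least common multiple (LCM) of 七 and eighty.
Convert 七 (Chinese numeral) → 7 (decimal)
Convert eighty (English words) → 80 (decimal)
Compute lcm(7, 80) = 560
560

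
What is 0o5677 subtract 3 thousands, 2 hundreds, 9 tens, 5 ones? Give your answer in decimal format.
Convert 0o5677 (octal) → 5×512 + 6×64 + 7×8 + 7 = 3007 (decimal)
Convert 3 thousands, 2 hundreds, 9 tens, 5 ones (place-value notation) → 3×1000 + 2×100 + 9×10 + 5 = 3295 (decimal)
Compute 3007 - 3295 = -288
-288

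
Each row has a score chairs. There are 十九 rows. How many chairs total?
Convert a score (colloquial) → 20 (decimal)
Convert 十九 (Chinese numeral) → 1×10 + 9 = 19 (decimal)
Compute 20 × 19 = 380
380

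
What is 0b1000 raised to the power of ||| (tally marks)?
Convert 0b1000 (binary) → 8 (decimal)
Convert ||| (tally marks) → 3 (decimal)
Compute 8 ^ 3 = 512
512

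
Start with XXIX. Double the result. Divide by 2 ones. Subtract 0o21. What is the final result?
Convert XXIX (Roman numeral) → 10 + 10 + 9 = 29 (decimal)
Start: 29
29 × 2 = 58
Convert 2 ones (place-value notation) → 2 (decimal)
58 ÷ 2 = 29
Convert 0o21 (octal) → 2×8 + 1 = 17 (decimal)
29 - 17 = 12
12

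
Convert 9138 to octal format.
Convert 9138 (decimal) → 9138 = 2×4096 + 1×512 + 6×64 + 6×8 + 2 → 0o21662 (octal)
0o21662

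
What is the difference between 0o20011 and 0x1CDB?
Convert 0o20011 (octal) → 2×4096 + 1×8 + 1 = 8201 (decimal)
Convert 0x1CDB (hexadecimal) → 1×4096 + 12×256 + 13×16 + 11 = 7387 (decimal)
Difference: |8201 - 7387| = 814
814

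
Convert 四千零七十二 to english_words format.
Convert 四千零七十二 (Chinese numeral) → 4×1000 + 7×10 + 2 = 4072 (decimal)
Convert 4072 (decimal) → 4072 = 4×1000 + 72 → four thousand seventy-two (English words)
four thousand seventy-two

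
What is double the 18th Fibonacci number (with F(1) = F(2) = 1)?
The 18th Fibonacci number (with F(1) = F(2) = 1) = 2584
Compute 2584 × 2 = 5168
5168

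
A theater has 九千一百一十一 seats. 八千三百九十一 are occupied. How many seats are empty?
Convert 九千一百一十一 (Chinese numeral) → 9×1000 + 1×100 + 1×10 + 1 = 9111 (decimal)
Convert 八千三百九十一 (Chinese numeral) → 8×1000 + 3×100 + 9×10 + 1 = 8391 (decimal)
Compute 9111 - 8391 = 720
720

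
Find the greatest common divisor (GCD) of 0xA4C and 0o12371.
Convert 0xA4C (hexadecimal) → 10×256 + 4×16 + 12 = 2636 (decimal)
Convert 0o12371 (octal) → 1×4096 + 2×512 + 3×64 + 7×8 + 1 = 5369 (decimal)
Compute gcd(2636, 5369) = 1
1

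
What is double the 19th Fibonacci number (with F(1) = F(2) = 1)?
The 19th Fibonacci number (with F(1) = F(2) = 1) = 4181
Compute 4181 × 2 = 8362
8362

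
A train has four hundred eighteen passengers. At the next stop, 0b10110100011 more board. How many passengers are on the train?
Convert four hundred eighteen (English words) → 4×100 + 18 = 418 (decimal)
Convert 0b10110100011 (binary) → 1024 + 256 + 128 + 32 + 2 + 1 = 1443 (decimal)
Compute 418 + 1443 = 1861
1861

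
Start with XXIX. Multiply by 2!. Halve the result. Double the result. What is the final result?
Convert XXIX (Roman numeral) → 10 + 10 + 9 = 29 (decimal)
Start: 29
Convert 2! (factorial) → 2 (decimal)
29 × 2 = 58
58 ÷ 2 = 29
29 × 2 = 58
58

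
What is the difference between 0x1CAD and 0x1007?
Convert 0x1CAD (hexadecimal) → 1×4096 + 12×256 + 10×16 + 13 = 7341 (decimal)
Convert 0x1007 (hexadecimal) → 1×4096 + 7 = 4103 (decimal)
Difference: |7341 - 4103| = 3238
3238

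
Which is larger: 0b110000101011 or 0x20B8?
Convert 0b110000101011 (binary) → 2048 + 1024 + 32 + 8 + 2 + 1 = 3115 (decimal)
Convert 0x20B8 (hexadecimal) → 2×4096 + 11×16 + 8 = 8376 (decimal)
Compare 3115 vs 8376: larger = 8376
8376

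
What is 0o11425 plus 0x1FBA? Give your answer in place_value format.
Convert 0o11425 (octal) → 1×4096 + 1×512 + 4×64 + 2×8 + 5 = 4885 (decimal)
Convert 0x1FBA (hexadecimal) → 1×4096 + 15×256 + 11×16 + 10 = 8122 (decimal)
Compute 4885 + 8122 = 13007
Convert 13007 (decimal) → 13007 = 13×1000 + 7 → 13 thousands, 7 ones (place-value notation)
13 thousands, 7 ones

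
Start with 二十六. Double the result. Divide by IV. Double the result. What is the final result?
Convert 二十六 (Chinese numeral) → 2×10 + 6 = 26 (decimal)
Start: 26
26 × 2 = 52
Convert IV (Roman numeral) → 4 (decimal)
52 ÷ 4 = 13
13 × 2 = 26
26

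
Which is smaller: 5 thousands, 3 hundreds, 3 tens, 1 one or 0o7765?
Convert 5 thousands, 3 hundreds, 3 tens, 1 one (place-value notation) → 5×1000 + 3×100 + 3×10 + 1 = 5331 (decimal)
Convert 0o7765 (octal) → 7×512 + 7×64 + 6×8 + 5 = 4085 (decimal)
Compare 5331 vs 4085: smaller = 4085
4085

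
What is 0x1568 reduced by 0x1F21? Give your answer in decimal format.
Convert 0x1568 (hexadecimal) → 1×4096 + 5×256 + 6×16 + 8 = 5480 (decimal)
Convert 0x1F21 (hexadecimal) → 1×4096 + 15×256 + 2×16 + 1 = 7969 (decimal)
Compute 5480 - 7969 = -2489
-2489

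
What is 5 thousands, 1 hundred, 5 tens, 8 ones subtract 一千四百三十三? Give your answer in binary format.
Convert 5 thousands, 1 hundred, 5 tens, 8 ones (place-value notation) → 5×1000 + 1×100 + 5×10 + 8 = 5158 (decimal)
Convert 一千四百三十三 (Chinese numeral) → 1×1000 + 4×100 + 3×10 + 3 = 1433 (decimal)
Compute 5158 - 1433 = 3725
Convert 3725 (decimal) → 3725 = 2048 + 1024 + 512 + 128 + 8 + 4 + 1 → 0b111010001101 (binary)
0b111010001101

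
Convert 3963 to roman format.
Convert 3963 (decimal) → 3963 = 1000 + 1000 + 1000 + 900 + 50 + 10 + 1 + 1 + 1 → MMMCMLXIII (Roman numeral)
MMMCMLXIII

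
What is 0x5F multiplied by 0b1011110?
Convert 0x5F (hexadecimal) → 5×16 + 15 = 95 (decimal)
Convert 0b1011110 (binary) → 64 + 16 + 8 + 4 + 2 = 94 (decimal)
Compute 95 × 94 = 8930
8930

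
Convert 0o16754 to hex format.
Convert 0o16754 (octal) → 1×4096 + 6×512 + 7×64 + 5×8 + 4 = 7660 (decimal)
Convert 7660 (decimal) → 7660 = 1×4096 + 13×256 + 14×16 + 12 → 0x1DEC (hexadecimal)
0x1DEC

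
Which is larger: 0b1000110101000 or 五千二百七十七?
Convert 0b1000110101000 (binary) → 4096 + 256 + 128 + 32 + 8 = 4520 (decimal)
Convert 五千二百七十七 (Chinese numeral) → 5×1000 + 2×100 + 7×10 + 7 = 5277 (decimal)
Compare 4520 vs 5277: larger = 5277
5277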